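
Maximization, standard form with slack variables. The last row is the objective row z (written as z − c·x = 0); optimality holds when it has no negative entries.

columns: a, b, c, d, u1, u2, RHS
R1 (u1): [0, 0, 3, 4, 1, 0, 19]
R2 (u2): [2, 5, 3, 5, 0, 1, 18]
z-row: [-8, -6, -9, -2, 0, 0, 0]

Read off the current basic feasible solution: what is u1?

u1 is basic (row 1); its value is the RHS of that row, 19.

19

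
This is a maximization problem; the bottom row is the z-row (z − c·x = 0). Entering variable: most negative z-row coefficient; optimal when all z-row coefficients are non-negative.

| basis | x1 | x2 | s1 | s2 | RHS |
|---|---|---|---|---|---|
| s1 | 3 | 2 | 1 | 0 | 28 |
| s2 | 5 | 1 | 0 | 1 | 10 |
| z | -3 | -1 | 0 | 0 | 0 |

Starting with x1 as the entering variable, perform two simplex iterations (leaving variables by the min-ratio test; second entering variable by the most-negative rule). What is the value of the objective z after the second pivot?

Ratio test on column x1 — row 1: 28/3 = 28/3; row 2: 10/5 = 2. Minimum is 2 at row 2 (s2 leaves); pivot element 5.
Pivot on row 2; the z-row RHS becomes 0 − (-3)·2 = 6.
Next entering variable (most negative z-row entry -2/5): x2.
Ratio test on column x2 — row 1: 22/(7/5) = 110/7; row 2: 2/(1/5) = 10. Minimum is 10 at row 2 (x1 leaves); pivot element 1/5.
After the second pivot the z-row RHS is 6 − (-2/5)·10 = 10.

10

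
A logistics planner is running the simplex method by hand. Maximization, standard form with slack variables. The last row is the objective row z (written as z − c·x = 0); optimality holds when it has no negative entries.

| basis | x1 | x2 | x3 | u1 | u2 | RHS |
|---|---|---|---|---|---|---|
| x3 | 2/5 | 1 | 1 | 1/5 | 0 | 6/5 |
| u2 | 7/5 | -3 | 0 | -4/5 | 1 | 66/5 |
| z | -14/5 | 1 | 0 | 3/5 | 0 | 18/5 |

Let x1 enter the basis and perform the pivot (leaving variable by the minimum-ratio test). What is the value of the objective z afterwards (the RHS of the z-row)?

12

Ratio test on column x1 — row 1: (6/5)/(2/5) = 3; row 2: (66/5)/(7/5) = 66/7. Minimum is 3 at row 1 (x3 leaves); pivot element 2/5.
Pivot on row 1; the z-row RHS becomes 18/5 − (-14/5)·3 = 12.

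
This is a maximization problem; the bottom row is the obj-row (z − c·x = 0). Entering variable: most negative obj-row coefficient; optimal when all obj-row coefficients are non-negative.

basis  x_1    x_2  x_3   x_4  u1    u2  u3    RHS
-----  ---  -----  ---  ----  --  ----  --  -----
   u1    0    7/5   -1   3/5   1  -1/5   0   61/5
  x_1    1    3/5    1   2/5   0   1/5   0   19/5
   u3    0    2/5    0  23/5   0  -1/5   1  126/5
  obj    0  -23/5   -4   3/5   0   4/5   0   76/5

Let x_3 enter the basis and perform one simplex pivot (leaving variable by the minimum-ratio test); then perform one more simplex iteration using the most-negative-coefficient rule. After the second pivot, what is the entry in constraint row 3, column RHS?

Ratio test on column x_3 — row 1: entry -1 ≤ 0; row 2: (19/5)/1 = 19/5; row 3: entry 0 ≤ 0. Minimum is 19/5 at row 2 (x_1 leaves); pivot element 1.
Divide row 2 by 1; eliminate column x_3 from the other rows.
Second iteration: most negative obj-row entry is -11/5 in column x_2, so x_2 enters.
Ratio test on column x_2 — row 1: 16/2 = 8; row 2: (19/5)/(3/5) = 19/3; row 3: (126/5)/(2/5) = 63. Minimum is 19/3 at row 2 (x_3 leaves); pivot element 3/5.
Divide row 2 by 3/5; eliminate column x_2 from the other rows.
After both pivots, the entry at constraint row 3, column RHS is 68/3.

68/3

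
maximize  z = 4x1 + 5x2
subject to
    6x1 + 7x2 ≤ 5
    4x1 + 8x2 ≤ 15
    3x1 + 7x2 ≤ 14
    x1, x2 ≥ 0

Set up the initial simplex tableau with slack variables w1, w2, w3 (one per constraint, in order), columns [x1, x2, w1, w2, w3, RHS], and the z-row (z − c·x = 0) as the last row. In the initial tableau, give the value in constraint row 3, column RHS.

The RHS of constraint 3 is b_3 = 14.

14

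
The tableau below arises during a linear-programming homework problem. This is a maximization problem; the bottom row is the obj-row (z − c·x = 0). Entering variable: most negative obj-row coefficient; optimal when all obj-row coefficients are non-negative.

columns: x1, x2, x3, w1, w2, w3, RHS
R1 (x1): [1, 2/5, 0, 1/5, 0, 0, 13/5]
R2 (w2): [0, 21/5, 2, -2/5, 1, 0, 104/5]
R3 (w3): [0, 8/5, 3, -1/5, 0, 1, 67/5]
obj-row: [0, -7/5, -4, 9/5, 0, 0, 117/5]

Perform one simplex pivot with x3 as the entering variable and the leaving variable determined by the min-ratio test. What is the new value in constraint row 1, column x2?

2/5

Ratio test on column x3 — row 1: entry 0 ≤ 0; row 2: (104/5)/2 = 52/5; row 3: (67/5)/3 = 67/15. Minimum is 67/15 at row 3 (w3 leaves); pivot element 3.
Divide row 3 by 3; eliminate column x3 from the other rows.
Row 1 update in column x2: 2/5 − 0·(8/15) = 2/5.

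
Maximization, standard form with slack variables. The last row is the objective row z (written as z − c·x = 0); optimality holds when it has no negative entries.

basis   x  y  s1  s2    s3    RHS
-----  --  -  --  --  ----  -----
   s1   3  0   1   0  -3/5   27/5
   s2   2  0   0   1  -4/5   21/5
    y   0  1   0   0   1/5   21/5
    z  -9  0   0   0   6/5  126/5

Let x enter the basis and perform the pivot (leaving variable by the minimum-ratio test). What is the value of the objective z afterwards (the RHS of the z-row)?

207/5

Ratio test on column x — row 1: (27/5)/3 = 9/5; row 2: (21/5)/2 = 21/10; row 3: entry 0 ≤ 0. Minimum is 9/5 at row 1 (s1 leaves); pivot element 3.
Pivot on row 1; the z-row RHS becomes 126/5 − (-9)·(9/5) = 207/5.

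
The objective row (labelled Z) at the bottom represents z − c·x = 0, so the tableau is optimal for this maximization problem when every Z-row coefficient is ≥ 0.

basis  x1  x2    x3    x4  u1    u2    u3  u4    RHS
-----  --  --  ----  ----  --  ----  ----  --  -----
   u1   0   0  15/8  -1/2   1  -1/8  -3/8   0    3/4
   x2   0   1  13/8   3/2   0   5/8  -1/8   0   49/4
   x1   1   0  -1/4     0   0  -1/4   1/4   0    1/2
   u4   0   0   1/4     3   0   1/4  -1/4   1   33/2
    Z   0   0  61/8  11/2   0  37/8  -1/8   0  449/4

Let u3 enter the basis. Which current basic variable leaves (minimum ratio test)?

x1

Column u3 entries and ratios — u1: -3/8 ≤ 0, skip; x2: -1/8 ≤ 0, skip; x1: (1/2)/(1/4) = 2; u4: -1/4 ≤ 0, skip.
Smallest ratio is 2 in the row of x1, so x1 leaves.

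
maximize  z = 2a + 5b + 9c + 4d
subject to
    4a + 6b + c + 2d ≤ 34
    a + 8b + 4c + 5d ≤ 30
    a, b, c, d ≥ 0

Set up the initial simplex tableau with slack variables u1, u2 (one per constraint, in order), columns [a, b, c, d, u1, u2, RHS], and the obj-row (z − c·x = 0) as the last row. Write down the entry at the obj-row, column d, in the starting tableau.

The obj-row carries the negated objective coefficients: the d entry is -4.

-4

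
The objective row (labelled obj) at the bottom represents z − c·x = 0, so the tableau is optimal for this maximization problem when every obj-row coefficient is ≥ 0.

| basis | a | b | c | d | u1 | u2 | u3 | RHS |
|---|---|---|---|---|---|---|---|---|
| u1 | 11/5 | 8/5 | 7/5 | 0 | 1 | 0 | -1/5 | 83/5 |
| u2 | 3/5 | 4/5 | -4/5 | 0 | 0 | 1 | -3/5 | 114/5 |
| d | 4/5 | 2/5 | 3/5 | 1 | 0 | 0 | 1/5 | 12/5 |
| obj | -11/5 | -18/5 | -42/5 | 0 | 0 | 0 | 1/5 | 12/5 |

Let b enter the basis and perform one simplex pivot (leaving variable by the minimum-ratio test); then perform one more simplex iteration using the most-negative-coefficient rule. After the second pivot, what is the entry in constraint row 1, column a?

Ratio test on column b — row 1: (83/5)/(8/5) = 83/8; row 2: (114/5)/(4/5) = 57/2; row 3: (12/5)/(2/5) = 6. Minimum is 6 at row 3 (d leaves); pivot element 2/5.
Divide row 3 by 2/5; eliminate column b from the other rows.
Second iteration: most negative obj-row entry is -3 in column c, so c enters.
Ratio test on column c — row 1: entry -1 ≤ 0; row 2: entry -2 ≤ 0; row 3: 6/(3/2) = 4. Minimum is 4 at row 3 (b leaves); pivot element 3/2.
Divide row 3 by 3/2; eliminate column c from the other rows.
After both pivots, the entry at constraint row 1, column a is 1/3.

1/3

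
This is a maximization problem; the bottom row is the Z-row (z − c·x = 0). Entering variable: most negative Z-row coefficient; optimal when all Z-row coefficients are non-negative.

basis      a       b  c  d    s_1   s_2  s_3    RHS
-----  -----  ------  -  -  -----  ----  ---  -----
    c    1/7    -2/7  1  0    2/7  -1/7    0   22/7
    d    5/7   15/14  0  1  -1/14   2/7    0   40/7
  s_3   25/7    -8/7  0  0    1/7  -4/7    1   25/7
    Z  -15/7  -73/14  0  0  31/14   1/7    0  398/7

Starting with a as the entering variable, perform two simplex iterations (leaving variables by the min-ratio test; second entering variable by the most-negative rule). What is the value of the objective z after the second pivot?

Ratio test on column a — row 1: (22/7)/(1/7) = 22; row 2: (40/7)/(5/7) = 8; row 3: (25/7)/(25/7) = 1. Minimum is 1 at row 3 (s_3 leaves); pivot element 25/7.
Pivot on row 3; the Z-row RHS becomes 398/7 − (-15/7)·1 = 59.
Next entering variable (most negative Z-row entry -59/10): b.
Ratio test on column b — row 1: entry -6/25 ≤ 0; row 2: 5/(13/10) = 50/13; row 3: entry -8/25 ≤ 0. Minimum is 50/13 at row 2 (d leaves); pivot element 13/10.
After the second pivot the Z-row RHS is 59 − (-59/10)·(50/13) = 1062/13.

1062/13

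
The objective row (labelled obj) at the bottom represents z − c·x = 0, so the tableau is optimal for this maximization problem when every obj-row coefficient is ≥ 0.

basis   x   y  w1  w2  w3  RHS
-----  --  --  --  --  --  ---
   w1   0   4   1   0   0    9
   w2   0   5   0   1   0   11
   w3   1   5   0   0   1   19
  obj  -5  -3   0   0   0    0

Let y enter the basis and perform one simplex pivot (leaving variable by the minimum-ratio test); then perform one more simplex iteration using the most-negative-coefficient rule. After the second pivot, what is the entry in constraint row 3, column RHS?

Ratio test on column y — row 1: 9/4 = 9/4; row 2: 11/5 = 11/5; row 3: 19/5 = 19/5. Minimum is 11/5 at row 2 (w2 leaves); pivot element 5.
Divide row 2 by 5; eliminate column y from the other rows.
Second iteration: most negative obj-row entry is -5 in column x, so x enters.
Ratio test on column x — row 1: entry 0 ≤ 0; row 2: entry 0 ≤ 0; row 3: 8/1 = 8. Minimum is 8 at row 3 (w3 leaves); pivot element 1.
Divide row 3 by 1; eliminate column x from the other rows.
After both pivots, the entry at constraint row 3, column RHS is 8.

8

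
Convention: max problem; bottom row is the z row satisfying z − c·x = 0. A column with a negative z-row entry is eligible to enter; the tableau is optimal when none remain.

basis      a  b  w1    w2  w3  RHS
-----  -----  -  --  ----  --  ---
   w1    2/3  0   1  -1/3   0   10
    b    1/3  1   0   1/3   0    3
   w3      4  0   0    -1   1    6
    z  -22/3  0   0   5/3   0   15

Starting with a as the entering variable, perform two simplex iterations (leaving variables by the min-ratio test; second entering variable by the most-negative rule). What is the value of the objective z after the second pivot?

27

Ratio test on column a — row 1: 10/(2/3) = 15; row 2: 3/(1/3) = 9; row 3: 6/4 = 3/2. Minimum is 3/2 at row 3 (w3 leaves); pivot element 4.
Pivot on row 3; the z-row RHS becomes 15 − (-22/3)·(3/2) = 26.
Next entering variable (most negative z-row entry -1/6): w2.
Ratio test on column w2 — row 1: entry -1/6 ≤ 0; row 2: (5/2)/(5/12) = 6; row 3: entry -1/4 ≤ 0. Minimum is 6 at row 2 (b leaves); pivot element 5/12.
After the second pivot the z-row RHS is 26 − (-1/6)·6 = 27.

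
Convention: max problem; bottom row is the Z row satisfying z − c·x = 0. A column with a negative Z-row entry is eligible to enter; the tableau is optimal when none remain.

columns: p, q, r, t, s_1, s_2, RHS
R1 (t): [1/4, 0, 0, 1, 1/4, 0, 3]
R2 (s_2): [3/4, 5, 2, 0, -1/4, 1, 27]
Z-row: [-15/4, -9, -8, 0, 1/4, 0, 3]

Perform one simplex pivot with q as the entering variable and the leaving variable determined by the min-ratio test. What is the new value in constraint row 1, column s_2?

Ratio test on column q — row 1: entry 0 ≤ 0; row 2: 27/5 = 27/5. Minimum is 27/5 at row 2 (s_2 leaves); pivot element 5.
Divide row 2 by 5; eliminate column q from the other rows.
Row 1 update in column s_2: 0 − 0·(1/5) = 0.

0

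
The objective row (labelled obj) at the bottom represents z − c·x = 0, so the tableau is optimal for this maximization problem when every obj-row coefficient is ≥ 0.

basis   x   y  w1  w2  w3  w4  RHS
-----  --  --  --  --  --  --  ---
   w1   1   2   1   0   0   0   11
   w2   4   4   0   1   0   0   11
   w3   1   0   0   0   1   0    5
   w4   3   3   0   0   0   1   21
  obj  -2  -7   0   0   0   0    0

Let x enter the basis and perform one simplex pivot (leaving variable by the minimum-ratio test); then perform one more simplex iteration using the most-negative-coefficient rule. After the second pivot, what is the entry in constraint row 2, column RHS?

11/4

Ratio test on column x — row 1: 11/1 = 11; row 2: 11/4 = 11/4; row 3: 5/1 = 5; row 4: 21/3 = 7. Minimum is 11/4 at row 2 (w2 leaves); pivot element 4.
Divide row 2 by 4; eliminate column x from the other rows.
Second iteration: most negative obj-row entry is -5 in column y, so y enters.
Ratio test on column y — row 1: (33/4)/1 = 33/4; row 2: (11/4)/1 = 11/4; row 3: entry -1 ≤ 0; row 4: entry 0 ≤ 0. Minimum is 11/4 at row 2 (x leaves); pivot element 1.
Divide row 2 by 1; eliminate column y from the other rows.
After both pivots, the entry at constraint row 2, column RHS is 11/4.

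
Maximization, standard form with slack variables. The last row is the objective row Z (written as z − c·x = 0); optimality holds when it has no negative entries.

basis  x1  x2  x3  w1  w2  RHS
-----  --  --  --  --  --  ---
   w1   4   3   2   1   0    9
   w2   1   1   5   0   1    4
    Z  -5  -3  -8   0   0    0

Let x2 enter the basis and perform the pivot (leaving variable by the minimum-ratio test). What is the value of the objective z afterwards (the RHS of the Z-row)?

Ratio test on column x2 — row 1: 9/3 = 3; row 2: 4/1 = 4. Minimum is 3 at row 1 (w1 leaves); pivot element 3.
Pivot on row 1; the Z-row RHS becomes 0 − (-3)·3 = 9.

9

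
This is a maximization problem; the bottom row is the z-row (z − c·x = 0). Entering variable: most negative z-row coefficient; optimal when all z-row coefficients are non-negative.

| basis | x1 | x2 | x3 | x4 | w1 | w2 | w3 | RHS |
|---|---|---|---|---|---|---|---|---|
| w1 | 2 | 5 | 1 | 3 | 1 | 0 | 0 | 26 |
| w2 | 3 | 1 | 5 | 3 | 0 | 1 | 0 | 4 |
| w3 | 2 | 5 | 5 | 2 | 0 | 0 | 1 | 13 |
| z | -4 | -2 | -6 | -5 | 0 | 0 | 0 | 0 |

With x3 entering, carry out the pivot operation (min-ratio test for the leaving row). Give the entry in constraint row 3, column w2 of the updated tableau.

-1

Ratio test on column x3 — row 1: 26/1 = 26; row 2: 4/5 = 4/5; row 3: 13/5 = 13/5. Minimum is 4/5 at row 2 (w2 leaves); pivot element 5.
Divide row 2 by 5; eliminate column x3 from the other rows.
Row 3 update in column w2: 0 − 5·(1/5) = -1.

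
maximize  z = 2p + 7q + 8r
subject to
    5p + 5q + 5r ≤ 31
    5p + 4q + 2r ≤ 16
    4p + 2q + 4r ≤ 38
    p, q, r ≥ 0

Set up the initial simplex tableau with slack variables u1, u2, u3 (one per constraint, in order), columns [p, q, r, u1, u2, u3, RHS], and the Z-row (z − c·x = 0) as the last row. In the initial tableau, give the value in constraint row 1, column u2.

Slack u2 belongs to constraint 2; its column is the unit vector e_2, so the entry in row 1 is 0.

0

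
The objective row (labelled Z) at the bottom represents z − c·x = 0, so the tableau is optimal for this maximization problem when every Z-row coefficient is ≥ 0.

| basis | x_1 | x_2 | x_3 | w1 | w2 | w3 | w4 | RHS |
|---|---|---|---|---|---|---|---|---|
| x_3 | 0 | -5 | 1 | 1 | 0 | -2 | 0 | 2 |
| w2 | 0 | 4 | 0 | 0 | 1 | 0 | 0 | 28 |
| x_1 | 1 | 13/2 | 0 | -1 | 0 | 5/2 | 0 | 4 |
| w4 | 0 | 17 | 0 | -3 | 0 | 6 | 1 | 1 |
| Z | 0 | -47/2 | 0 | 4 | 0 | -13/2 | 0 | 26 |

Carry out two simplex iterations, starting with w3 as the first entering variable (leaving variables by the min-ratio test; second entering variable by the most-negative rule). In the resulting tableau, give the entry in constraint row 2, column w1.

12/17

Ratio test on column w3 — row 1: entry -2 ≤ 0; row 2: entry 0 ≤ 0; row 3: 4/(5/2) = 8/5; row 4: 1/6 = 1/6. Minimum is 1/6 at row 4 (w4 leaves); pivot element 6.
Divide row 4 by 6; eliminate column w3 from the other rows.
Second iteration: most negative Z-row entry is -61/12 in column x_2, so x_2 enters.
Ratio test on column x_2 — row 1: (7/3)/(2/3) = 7/2; row 2: 28/4 = 7; row 3: entry -7/12 ≤ 0; row 4: (1/6)/(17/6) = 1/17. Minimum is 1/17 at row 4 (w3 leaves); pivot element 17/6.
Divide row 4 by 17/6; eliminate column x_2 from the other rows.
After both pivots, the entry at constraint row 2, column w1 is 12/17.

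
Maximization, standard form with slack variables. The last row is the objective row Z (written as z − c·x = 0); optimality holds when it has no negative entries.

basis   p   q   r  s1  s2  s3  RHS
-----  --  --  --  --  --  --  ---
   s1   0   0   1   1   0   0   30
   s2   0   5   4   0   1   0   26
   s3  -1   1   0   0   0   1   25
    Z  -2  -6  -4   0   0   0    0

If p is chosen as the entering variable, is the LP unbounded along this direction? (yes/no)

yes

Every constraint-row entry in column p is ≤ 0, so increasing p is unbounded.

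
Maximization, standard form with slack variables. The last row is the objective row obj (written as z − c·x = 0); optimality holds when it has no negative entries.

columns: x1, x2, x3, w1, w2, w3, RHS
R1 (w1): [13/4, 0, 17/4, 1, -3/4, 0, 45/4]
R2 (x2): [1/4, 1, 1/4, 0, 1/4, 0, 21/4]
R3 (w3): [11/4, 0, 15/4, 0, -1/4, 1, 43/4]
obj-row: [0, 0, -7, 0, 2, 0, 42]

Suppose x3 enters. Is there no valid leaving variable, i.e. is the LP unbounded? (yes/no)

no

Column x3 has positive entries in row(s) 1, 2, 3, so the ratio test bounds it — not unbounded.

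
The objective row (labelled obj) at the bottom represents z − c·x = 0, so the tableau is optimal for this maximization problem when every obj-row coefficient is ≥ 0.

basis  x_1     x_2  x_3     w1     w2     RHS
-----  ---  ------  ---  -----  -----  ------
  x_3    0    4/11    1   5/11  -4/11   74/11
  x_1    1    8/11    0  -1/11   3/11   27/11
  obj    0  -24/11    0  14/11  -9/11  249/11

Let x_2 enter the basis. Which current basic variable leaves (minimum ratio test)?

Column x_2 entries and ratios — x_3: (74/11)/(4/11) = 37/2; x_1: (27/11)/(8/11) = 27/8.
Smallest ratio is 27/8 in the row of x_1, so x_1 leaves.

x_1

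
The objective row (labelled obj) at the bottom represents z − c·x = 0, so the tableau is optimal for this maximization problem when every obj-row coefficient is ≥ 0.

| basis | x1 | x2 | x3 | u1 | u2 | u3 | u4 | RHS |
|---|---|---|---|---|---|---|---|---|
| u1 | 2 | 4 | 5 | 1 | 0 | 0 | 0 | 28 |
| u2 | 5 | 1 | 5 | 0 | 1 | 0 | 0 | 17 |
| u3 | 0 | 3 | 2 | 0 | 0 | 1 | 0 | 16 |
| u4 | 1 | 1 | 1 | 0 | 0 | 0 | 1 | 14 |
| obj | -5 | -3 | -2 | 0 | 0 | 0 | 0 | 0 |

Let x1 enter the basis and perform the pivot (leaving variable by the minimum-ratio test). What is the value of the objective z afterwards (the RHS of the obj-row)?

17

Ratio test on column x1 — row 1: 28/2 = 14; row 2: 17/5 = 17/5; row 3: entry 0 ≤ 0; row 4: 14/1 = 14. Minimum is 17/5 at row 2 (u2 leaves); pivot element 5.
Pivot on row 2; the obj-row RHS becomes 0 − (-5)·(17/5) = 17.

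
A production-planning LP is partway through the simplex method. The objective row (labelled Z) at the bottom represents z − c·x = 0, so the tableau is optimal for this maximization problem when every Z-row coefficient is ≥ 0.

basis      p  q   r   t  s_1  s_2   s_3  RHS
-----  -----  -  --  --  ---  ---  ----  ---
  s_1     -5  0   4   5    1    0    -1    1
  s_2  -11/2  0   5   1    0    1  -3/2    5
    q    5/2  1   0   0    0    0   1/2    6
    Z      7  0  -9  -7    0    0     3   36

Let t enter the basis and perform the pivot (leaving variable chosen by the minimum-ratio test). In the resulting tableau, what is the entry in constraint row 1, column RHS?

Ratio test on column t — row 1: 1/5 = 1/5; row 2: 5/1 = 5; row 3: entry 0 ≤ 0. Minimum is 1/5 at row 1 (s_1 leaves); pivot element 5.
Divide row 1 by 5; eliminate column t from the other rows.
In the new row 1, the RHS entry is the old entry divided by the pivot: 1/5 = 1/5.

1/5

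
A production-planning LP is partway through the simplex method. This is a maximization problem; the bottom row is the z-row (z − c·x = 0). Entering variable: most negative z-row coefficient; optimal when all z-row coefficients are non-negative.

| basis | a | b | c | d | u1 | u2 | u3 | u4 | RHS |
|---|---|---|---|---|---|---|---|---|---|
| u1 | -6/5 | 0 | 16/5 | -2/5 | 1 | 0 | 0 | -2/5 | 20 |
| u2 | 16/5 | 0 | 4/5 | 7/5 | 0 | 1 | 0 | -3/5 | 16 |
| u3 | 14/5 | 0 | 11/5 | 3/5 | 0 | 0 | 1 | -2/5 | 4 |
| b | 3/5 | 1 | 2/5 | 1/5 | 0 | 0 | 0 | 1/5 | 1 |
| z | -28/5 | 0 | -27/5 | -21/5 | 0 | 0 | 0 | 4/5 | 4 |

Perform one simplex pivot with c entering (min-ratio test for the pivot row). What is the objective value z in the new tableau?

Ratio test on column c — row 1: 20/(16/5) = 25/4; row 2: 16/(4/5) = 20; row 3: 4/(11/5) = 20/11; row 4: 1/(2/5) = 5/2. Minimum is 20/11 at row 3 (u3 leaves); pivot element 11/5.
Pivot on row 3; the z-row RHS becomes 4 − (-27/5)·(20/11) = 152/11.

152/11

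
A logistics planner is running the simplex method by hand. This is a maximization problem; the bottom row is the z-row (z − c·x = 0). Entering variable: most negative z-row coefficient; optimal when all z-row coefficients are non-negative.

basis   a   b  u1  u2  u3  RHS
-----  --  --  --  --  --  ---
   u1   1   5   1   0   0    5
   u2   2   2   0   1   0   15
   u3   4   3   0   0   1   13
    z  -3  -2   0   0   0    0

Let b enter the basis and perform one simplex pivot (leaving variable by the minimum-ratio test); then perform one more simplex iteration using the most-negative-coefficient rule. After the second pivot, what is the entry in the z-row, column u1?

Ratio test on column b — row 1: 5/5 = 1; row 2: 15/2 = 15/2; row 3: 13/3 = 13/3. Minimum is 1 at row 1 (u1 leaves); pivot element 5.
Divide row 1 by 5; eliminate column b from the other rows.
Second iteration: most negative z-row entry is -13/5 in column a, so a enters.
Ratio test on column a — row 1: 1/(1/5) = 5; row 2: 13/(8/5) = 65/8; row 3: 10/(17/5) = 50/17. Minimum is 50/17 at row 3 (u3 leaves); pivot element 17/5.
Divide row 3 by 17/5; eliminate column a from the other rows.
After both pivots, the entry at the z-row, column u1 is -1/17.

-1/17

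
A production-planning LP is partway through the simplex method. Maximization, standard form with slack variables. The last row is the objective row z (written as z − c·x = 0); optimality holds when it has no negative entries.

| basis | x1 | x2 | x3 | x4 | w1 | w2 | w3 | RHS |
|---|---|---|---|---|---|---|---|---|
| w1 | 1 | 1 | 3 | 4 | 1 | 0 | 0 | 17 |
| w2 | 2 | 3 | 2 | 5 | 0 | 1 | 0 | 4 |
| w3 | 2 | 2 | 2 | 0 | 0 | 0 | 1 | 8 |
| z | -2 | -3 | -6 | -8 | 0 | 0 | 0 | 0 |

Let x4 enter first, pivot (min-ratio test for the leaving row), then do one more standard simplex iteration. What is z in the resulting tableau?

12

Ratio test on column x4 — row 1: 17/4 = 17/4; row 2: 4/5 = 4/5; row 3: entry 0 ≤ 0. Minimum is 4/5 at row 2 (w2 leaves); pivot element 5.
Pivot on row 2; the z-row RHS becomes 0 − (-8)·(4/5) = 32/5.
Next entering variable (most negative z-row entry -14/5): x3.
Ratio test on column x3 — row 1: (69/5)/(7/5) = 69/7; row 2: (4/5)/(2/5) = 2; row 3: 8/2 = 4. Minimum is 2 at row 2 (x4 leaves); pivot element 2/5.
After the second pivot the z-row RHS is 32/5 − (-14/5)·2 = 12.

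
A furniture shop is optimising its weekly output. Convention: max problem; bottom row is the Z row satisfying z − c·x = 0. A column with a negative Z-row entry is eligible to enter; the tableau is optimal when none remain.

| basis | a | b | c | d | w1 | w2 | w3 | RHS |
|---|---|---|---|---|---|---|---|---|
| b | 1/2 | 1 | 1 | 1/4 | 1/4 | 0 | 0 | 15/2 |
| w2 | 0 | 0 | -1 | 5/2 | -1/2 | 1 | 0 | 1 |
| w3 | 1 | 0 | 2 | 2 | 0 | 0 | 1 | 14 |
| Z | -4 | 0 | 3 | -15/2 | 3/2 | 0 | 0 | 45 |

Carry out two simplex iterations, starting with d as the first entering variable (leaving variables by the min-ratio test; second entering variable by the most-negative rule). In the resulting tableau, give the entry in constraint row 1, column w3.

-1/2

Ratio test on column d — row 1: (15/2)/(1/4) = 30; row 2: 1/(5/2) = 2/5; row 3: 14/2 = 7. Minimum is 2/5 at row 2 (w2 leaves); pivot element 5/2.
Divide row 2 by 5/2; eliminate column d from the other rows.
Second iteration: most negative Z-row entry is -4 in column a, so a enters.
Ratio test on column a — row 1: (37/5)/(1/2) = 74/5; row 2: entry 0 ≤ 0; row 3: (66/5)/1 = 66/5. Minimum is 66/5 at row 3 (w3 leaves); pivot element 1.
Divide row 3 by 1; eliminate column a from the other rows.
After both pivots, the entry at constraint row 1, column w3 is -1/2.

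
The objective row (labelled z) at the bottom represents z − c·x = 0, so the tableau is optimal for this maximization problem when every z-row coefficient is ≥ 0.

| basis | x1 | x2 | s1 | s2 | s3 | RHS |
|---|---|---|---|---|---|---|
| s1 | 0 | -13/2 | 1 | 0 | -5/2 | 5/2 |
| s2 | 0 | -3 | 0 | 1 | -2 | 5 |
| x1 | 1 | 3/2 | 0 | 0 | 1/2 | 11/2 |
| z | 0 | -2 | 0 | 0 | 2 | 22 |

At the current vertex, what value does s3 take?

0

s3 is not in the basis, so in the current basic feasible solution s3 = 0.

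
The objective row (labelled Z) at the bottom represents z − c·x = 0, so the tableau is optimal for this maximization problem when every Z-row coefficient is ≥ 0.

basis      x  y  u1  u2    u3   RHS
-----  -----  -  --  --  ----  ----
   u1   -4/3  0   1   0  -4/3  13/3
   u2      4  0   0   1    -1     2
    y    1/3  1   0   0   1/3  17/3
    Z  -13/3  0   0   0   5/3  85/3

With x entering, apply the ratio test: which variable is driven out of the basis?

u2

Column x entries and ratios — u1: -4/3 ≤ 0, skip; u2: 2/4 = 1/2; y: (17/3)/(1/3) = 17.
Smallest ratio is 1/2 in the row of u2, so u2 leaves.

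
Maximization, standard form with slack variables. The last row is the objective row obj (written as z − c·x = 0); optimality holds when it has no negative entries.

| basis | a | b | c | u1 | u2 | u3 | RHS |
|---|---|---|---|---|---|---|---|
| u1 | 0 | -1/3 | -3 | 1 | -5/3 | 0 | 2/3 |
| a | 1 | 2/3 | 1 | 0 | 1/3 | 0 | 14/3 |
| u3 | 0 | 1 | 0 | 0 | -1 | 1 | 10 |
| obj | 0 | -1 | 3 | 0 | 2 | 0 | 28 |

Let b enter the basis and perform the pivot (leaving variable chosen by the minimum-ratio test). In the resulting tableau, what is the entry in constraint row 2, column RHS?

7

Ratio test on column b — row 1: entry -1/3 ≤ 0; row 2: (14/3)/(2/3) = 7; row 3: 10/1 = 10. Minimum is 7 at row 2 (a leaves); pivot element 2/3.
Divide row 2 by 2/3; eliminate column b from the other rows.
In the new row 2, the RHS entry is the old entry divided by the pivot: (14/3)/(2/3) = 7.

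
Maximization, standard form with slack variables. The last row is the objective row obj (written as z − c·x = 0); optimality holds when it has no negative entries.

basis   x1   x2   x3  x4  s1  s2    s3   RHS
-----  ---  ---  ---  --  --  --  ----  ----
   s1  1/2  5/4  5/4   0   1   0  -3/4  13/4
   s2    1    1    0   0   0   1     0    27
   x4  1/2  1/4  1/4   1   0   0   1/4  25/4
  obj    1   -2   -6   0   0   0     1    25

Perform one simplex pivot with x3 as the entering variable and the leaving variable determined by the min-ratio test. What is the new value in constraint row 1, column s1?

4/5

Ratio test on column x3 — row 1: (13/4)/(5/4) = 13/5; row 2: entry 0 ≤ 0; row 3: (25/4)/(1/4) = 25. Minimum is 13/5 at row 1 (s1 leaves); pivot element 5/4.
Divide row 1 by 5/4; eliminate column x3 from the other rows.
In the new row 1, the s1 entry is the old entry divided by the pivot: 1/(5/4) = 4/5.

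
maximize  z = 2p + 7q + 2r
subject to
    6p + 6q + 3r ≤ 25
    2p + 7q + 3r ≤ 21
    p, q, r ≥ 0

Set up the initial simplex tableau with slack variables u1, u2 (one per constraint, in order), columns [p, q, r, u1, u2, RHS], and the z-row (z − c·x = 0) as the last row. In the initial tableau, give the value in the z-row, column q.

-7

The z-row carries the negated objective coefficients: the q entry is -7.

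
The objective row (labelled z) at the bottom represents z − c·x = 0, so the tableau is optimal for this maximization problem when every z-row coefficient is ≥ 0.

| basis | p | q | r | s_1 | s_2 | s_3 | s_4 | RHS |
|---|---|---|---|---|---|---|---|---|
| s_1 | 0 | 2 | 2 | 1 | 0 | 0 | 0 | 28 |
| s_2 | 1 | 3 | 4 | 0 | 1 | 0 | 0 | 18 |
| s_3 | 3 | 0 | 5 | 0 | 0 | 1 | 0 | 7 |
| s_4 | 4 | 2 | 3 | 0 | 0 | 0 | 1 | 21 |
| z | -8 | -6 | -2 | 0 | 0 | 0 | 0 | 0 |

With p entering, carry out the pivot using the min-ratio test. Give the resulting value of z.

Ratio test on column p — row 1: entry 0 ≤ 0; row 2: 18/1 = 18; row 3: 7/3 = 7/3; row 4: 21/4 = 21/4. Minimum is 7/3 at row 3 (s_3 leaves); pivot element 3.
Pivot on row 3; the z-row RHS becomes 0 − (-8)·(7/3) = 56/3.

56/3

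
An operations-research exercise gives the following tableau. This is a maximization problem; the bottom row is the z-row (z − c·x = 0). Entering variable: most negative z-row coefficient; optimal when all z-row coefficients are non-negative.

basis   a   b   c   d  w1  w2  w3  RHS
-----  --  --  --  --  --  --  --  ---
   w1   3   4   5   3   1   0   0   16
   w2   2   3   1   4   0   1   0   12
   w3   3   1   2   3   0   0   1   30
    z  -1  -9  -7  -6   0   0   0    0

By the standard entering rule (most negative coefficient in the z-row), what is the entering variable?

Negative z-row entries: a: -1, b: -9, c: -7, d: -6.
The most negative is -9 in column b, so b enters.

b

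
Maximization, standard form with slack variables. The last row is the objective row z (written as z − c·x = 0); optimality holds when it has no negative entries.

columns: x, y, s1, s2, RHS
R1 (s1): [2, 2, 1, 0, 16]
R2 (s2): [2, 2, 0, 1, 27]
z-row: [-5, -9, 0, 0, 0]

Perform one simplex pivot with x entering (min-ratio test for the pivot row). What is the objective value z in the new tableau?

40

Ratio test on column x — row 1: 16/2 = 8; row 2: 27/2 = 27/2. Minimum is 8 at row 1 (s1 leaves); pivot element 2.
Pivot on row 1; the z-row RHS becomes 0 − (-5)·8 = 40.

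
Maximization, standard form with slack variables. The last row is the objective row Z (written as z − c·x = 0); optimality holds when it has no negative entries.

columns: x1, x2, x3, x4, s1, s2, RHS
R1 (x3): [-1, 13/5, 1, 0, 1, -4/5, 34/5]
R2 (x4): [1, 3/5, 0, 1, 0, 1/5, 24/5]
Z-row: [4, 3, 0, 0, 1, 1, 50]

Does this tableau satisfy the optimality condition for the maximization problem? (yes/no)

Every Z-row coefficient is ≥ 0, so the tableau is optimal.

yes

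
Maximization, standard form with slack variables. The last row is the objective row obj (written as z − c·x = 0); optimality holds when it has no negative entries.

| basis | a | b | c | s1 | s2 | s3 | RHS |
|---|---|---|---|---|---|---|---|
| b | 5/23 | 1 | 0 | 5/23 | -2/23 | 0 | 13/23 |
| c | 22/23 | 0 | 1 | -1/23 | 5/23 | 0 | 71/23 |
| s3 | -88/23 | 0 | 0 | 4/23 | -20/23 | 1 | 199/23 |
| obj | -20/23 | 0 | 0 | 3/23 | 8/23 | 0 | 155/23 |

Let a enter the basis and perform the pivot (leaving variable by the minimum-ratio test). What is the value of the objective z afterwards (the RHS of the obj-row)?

9

Ratio test on column a — row 1: (13/23)/(5/23) = 13/5; row 2: (71/23)/(22/23) = 71/22; row 3: entry -88/23 ≤ 0. Minimum is 13/5 at row 1 (b leaves); pivot element 5/23.
Pivot on row 1; the obj-row RHS becomes 155/23 − (-20/23)·(13/5) = 9.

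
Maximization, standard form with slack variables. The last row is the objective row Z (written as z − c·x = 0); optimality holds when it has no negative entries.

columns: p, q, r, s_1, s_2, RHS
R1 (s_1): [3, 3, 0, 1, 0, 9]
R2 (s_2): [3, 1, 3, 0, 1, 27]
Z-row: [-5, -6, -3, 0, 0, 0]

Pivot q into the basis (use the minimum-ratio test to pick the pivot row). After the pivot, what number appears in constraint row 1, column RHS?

3

Ratio test on column q — row 1: 9/3 = 3; row 2: 27/1 = 27. Minimum is 3 at row 1 (s_1 leaves); pivot element 3.
Divide row 1 by 3; eliminate column q from the other rows.
In the new row 1, the RHS entry is the old entry divided by the pivot: 9/3 = 3.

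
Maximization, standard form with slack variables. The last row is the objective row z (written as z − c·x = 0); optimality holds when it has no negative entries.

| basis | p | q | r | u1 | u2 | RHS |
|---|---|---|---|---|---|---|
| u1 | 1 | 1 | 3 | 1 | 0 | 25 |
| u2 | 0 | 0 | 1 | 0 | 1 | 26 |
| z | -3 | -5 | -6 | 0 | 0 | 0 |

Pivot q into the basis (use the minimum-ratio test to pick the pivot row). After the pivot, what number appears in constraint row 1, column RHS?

Ratio test on column q — row 1: 25/1 = 25; row 2: entry 0 ≤ 0. Minimum is 25 at row 1 (u1 leaves); pivot element 1.
Divide row 1 by 1; eliminate column q from the other rows.
In the new row 1, the RHS entry is the old entry divided by the pivot: 25/1 = 25.

25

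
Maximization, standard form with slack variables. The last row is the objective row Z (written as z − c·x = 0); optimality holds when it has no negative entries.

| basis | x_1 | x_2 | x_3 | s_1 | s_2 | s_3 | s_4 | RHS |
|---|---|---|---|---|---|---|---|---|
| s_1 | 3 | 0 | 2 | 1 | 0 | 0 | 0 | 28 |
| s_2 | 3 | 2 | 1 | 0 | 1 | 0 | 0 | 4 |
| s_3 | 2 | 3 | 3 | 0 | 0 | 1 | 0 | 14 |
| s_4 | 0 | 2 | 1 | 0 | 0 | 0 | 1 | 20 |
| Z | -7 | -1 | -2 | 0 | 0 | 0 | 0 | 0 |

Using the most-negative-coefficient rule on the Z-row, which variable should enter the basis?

Negative Z-row entries: x_1: -7, x_2: -1, x_3: -2.
The most negative is -7 in column x_1, so x_1 enters.

x_1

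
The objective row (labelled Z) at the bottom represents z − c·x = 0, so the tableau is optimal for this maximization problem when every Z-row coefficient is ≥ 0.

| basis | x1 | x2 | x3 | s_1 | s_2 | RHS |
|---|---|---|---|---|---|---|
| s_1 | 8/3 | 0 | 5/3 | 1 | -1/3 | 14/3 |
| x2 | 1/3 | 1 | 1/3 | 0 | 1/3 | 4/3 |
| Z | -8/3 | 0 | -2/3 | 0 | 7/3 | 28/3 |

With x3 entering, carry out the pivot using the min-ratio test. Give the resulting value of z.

56/5

Ratio test on column x3 — row 1: (14/3)/(5/3) = 14/5; row 2: (4/3)/(1/3) = 4. Minimum is 14/5 at row 1 (s_1 leaves); pivot element 5/3.
Pivot on row 1; the Z-row RHS becomes 28/3 − (-2/3)·(14/5) = 56/5.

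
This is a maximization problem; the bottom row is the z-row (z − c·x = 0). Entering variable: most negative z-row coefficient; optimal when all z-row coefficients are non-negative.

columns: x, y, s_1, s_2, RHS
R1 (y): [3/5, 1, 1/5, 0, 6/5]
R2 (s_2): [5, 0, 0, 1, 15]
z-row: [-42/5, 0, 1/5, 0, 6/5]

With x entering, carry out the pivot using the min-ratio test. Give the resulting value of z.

18

Ratio test on column x — row 1: (6/5)/(3/5) = 2; row 2: 15/5 = 3. Minimum is 2 at row 1 (y leaves); pivot element 3/5.
Pivot on row 1; the z-row RHS becomes 6/5 − (-42/5)·2 = 18.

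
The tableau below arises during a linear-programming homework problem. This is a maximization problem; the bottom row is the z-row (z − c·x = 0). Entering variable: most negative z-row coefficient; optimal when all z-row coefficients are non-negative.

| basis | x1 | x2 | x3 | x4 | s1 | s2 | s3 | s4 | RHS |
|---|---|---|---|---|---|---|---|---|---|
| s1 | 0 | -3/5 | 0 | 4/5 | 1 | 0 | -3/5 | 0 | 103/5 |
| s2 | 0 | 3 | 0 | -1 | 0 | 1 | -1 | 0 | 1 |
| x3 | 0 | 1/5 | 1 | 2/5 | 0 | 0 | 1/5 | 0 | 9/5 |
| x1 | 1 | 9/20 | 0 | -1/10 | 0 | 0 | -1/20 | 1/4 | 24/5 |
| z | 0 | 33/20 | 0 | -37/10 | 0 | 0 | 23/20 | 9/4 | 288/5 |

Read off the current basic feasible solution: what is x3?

9/5

x3 is basic (row 3); its value is the RHS of that row, 9/5.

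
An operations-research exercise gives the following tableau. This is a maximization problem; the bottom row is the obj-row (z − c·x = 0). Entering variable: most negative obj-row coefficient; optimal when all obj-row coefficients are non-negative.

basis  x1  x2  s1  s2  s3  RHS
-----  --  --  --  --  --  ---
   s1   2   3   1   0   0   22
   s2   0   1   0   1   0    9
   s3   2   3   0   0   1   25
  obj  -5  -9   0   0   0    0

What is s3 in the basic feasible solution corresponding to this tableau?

s3 is basic (row 3); its value is the RHS of that row, 25.

25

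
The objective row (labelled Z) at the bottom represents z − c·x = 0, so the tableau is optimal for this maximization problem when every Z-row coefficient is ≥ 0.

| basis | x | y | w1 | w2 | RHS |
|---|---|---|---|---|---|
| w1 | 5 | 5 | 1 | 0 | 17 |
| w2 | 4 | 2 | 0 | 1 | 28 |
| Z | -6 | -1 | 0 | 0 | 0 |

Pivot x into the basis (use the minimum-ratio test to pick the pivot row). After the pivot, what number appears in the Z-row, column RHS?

Ratio test on column x — row 1: 17/5 = 17/5; row 2: 28/4 = 7. Minimum is 17/5 at row 1 (w1 leaves); pivot element 5.
Divide row 1 by 5; eliminate column x from the other rows.
Z-row update in column RHS: 0 − (-6)·(17/5) = 102/5.

102/5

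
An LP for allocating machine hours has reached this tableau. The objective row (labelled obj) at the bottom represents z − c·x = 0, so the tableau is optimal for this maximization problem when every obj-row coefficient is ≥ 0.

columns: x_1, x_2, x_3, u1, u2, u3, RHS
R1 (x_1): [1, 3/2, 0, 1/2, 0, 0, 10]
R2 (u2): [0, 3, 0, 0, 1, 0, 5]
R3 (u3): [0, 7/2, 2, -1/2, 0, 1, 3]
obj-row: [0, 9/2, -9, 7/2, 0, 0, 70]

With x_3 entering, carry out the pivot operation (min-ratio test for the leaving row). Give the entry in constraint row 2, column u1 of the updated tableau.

0

Ratio test on column x_3 — row 1: entry 0 ≤ 0; row 2: entry 0 ≤ 0; row 3: 3/2 = 3/2. Minimum is 3/2 at row 3 (u3 leaves); pivot element 2.
Divide row 3 by 2; eliminate column x_3 from the other rows.
Row 2 update in column u1: 0 − 0·(-1/4) = 0.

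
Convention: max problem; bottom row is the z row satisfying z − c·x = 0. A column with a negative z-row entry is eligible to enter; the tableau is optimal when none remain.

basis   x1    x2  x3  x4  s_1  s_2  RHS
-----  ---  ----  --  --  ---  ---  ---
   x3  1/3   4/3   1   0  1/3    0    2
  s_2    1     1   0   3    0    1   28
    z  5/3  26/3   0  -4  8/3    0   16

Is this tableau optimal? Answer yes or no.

The z-row has a negative entry -4 in column x4, so it is not optimal.

no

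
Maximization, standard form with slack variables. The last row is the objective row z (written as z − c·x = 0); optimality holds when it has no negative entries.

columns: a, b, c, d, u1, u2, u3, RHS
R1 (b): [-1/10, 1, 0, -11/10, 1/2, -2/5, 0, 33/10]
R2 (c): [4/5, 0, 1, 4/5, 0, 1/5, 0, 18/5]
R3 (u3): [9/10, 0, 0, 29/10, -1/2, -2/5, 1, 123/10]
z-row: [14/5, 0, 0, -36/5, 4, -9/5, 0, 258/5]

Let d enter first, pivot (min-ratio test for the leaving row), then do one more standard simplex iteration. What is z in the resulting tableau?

Ratio test on column d — row 1: entry -11/10 ≤ 0; row 2: (18/5)/(4/5) = 9/2; row 3: (123/10)/(29/10) = 123/29. Minimum is 123/29 at row 3 (u3 leaves); pivot element 29/10.
Pivot on row 3; the z-row RHS becomes 258/5 − (-36/5)·(123/29) = 2382/29.
Next entering variable (most negative z-row entry -81/29): u2.
Ratio test on column u2 — row 1: entry -16/29 ≤ 0; row 2: (6/29)/(9/29) = 2/3; row 3: entry -4/29 ≤ 0. Minimum is 2/3 at row 2 (c leaves); pivot element 9/29.
After the second pivot the z-row RHS is 2382/29 − (-81/29)·(2/3) = 84.

84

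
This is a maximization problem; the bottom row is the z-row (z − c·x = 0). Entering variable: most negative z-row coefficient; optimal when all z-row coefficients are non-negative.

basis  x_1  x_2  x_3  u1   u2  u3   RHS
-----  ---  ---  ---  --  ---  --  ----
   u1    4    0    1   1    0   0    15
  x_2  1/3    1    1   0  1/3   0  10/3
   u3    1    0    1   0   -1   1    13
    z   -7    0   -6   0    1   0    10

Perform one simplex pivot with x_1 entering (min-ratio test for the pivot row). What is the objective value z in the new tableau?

Ratio test on column x_1 — row 1: 15/4 = 15/4; row 2: (10/3)/(1/3) = 10; row 3: 13/1 = 13. Minimum is 15/4 at row 1 (u1 leaves); pivot element 4.
Pivot on row 1; the z-row RHS becomes 10 − (-7)·(15/4) = 145/4.

145/4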